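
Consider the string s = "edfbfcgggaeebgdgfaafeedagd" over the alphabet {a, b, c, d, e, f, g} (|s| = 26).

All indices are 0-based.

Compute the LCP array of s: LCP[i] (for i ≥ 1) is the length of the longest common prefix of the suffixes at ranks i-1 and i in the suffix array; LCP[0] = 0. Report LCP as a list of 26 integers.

sorted suffixes:
  #0 SA[0]=17  'aafeedagd'
  #1 SA[1]=9  'aeebgdgfaafeedagd'
  #2 SA[2]=18  'afeedagd'
  #3 SA[3]=23  'agd'
  #4 SA[4]=3  'bfcgggaeebgdgfaafeedagd'
  #5 SA[5]=12  'bgdgfaafeedagd'
  #6 SA[6]=5  'cgggaeebgdgfaafeedagd'
  #7 SA[7]=25  'd'
  #8 SA[8]=22  'dagd'
  #9 SA[9]=1  'dfbfcgggaeebgdgfaafeedagd'
  #10 SA[10]=14  'dgfaafeedagd'
  #11 SA[11]=11  'ebgdgfaafeedagd'
  #12 SA[12]=21  'edagd'
  #13 SA[13]=0  'edfbfcgggaeebgdgfaafeedagd'
  #14 SA[14]=10  'eebgdgfaafeedagd'
  #15 SA[15]=20  'eedagd'
  #16 SA[16]=16  'faafeedagd'
  #17 SA[17]=2  'fbfcgggaeebgdgfaafeedagd'
  #18 SA[18]=4  'fcgggaeebgdgfaafeedagd'
  #19 SA[19]=19  'feedagd'
  #20 SA[20]=8  'gaeebgdgfaafeedagd'
  #21 SA[21]=24  'gd'
  #22 SA[22]=13  'gdgfaafeedagd'
  #23 SA[23]=15  'gfaafeedagd'
  #24 SA[24]=7  'ggaeebgdgfaafeedagd'
  #25 SA[25]=6  'gggaeebgdgfaafeedagd'

SA = [17, 9, 18, 23, 3, 12, 5, 25, 22, 1, 14, 11, 21, 0, 10, 20, 16, 2, 4, 19, 8, 24, 13, 15, 7, 6]
rank  pair      lcp
   1  s[17:],s[9:]  1  'a'
   2  s[9:],s[18:]  1  'a'
   3  s[18:],s[23:]  1  'a'
   4  s[23:],s[3:]  0  ''
   5  s[3:],s[12:]  1  'b'
   6  s[12:],s[5:]  0  ''
   7  s[5:],s[25:]  0  ''
   8  s[25:],s[22:]  1  'd'
   9  s[22:],s[1:]  1  'd'
  10  s[1:],s[14:]  1  'd'
  11  s[14:],s[11:]  0  ''
  12  s[11:],s[21:]  1  'e'
  13  s[21:],s[0:]  2  'ed'
  14  s[0:],s[10:]  1  'e'
  15  s[10:],s[20:]  2  'ee'
  16  s[20:],s[16:]  0  ''
  17  s[16:],s[2:]  1  'f'
  18  s[2:],s[4:]  1  'f'
  19  s[4:],s[19:]  1  'f'
  20  s[19:],s[8:]  0  ''
  21  s[8:],s[24:]  1  'g'
  22  s[24:],s[13:]  2  'gd'
  23  s[13:],s[15:]  1  'g'
  24  s[15:],s[7:]  1  'g'
  25  s[7:],s[6:]  2  'gg'

[0, 1, 1, 1, 0, 1, 0, 0, 1, 1, 1, 0, 1, 2, 1, 2, 0, 1, 1, 1, 0, 1, 2, 1, 1, 2]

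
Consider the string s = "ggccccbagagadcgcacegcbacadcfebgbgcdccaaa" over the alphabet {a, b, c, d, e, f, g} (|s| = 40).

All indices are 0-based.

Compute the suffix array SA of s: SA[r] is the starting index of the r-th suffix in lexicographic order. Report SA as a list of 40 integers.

[39, 38, 37, 22, 16, 24, 11, 9, 7, 21, 6, 29, 31, 36, 15, 23, 20, 5, 35, 4, 3, 2, 33, 17, 26, 13, 34, 25, 12, 28, 18, 27, 10, 8, 30, 14, 19, 1, 32, 0]

rank→(start, suffix):
  0 → (39, 'a')
  1 → (38, 'aa')
  2 → (37, 'aaa')
  3 → (22, 'acadcfebgbgcdccaaa')
  4 → (16, 'acegcbacadcfebgbgcdccaaa')
  5 → (24, 'adcfebgbgcdccaaa')
  6 → (11, 'adcgcacegcbacadcfebgbgcdccaaa')
  7 → (9, 'agadcgcacegcbacadcfebgbgcdccaaa')
  8 → (7, 'agagadcgcacegcbacadcfebgbgcdccaaa')
  9 → (21, 'bacadcfebgbgcdccaaa')
  10 → (6, 'bagagadcgcacegcbacadcfebgbgcdccaaa')
  11 → (29, 'bgbgcdccaaa')
  12 → (31, 'bgcdccaaa')
  13 → (36, 'caaa')
  14 → (15, 'cacegcbacadcfebgbgcdccaaa')
  15 → (23, 'cadcfebgbgcdccaaa')
  16 → (20, 'cbacadcfebgbgcdccaaa')
  17 → (5, 'cbagagadcgcacegcbacadcfebgbgcdccaaa')
  18 → (35, 'ccaaa')
  19 → (4, 'ccbagagadcgcacegcbacadcfebgbgcdccaaa')
  20 → (3, 'cccbagagadcgcacegcbacadcfebgbgcdccaaa')
  21 → (2, 'ccccbagagadcgcacegcbacadcfebgbgcdccaaa')
  22 → (33, 'cdccaaa')
  23 → (17, 'cegcbacadcfebgbgcdccaaa')
  24 → (26, 'cfebgbgcdccaaa')
  25 → (13, 'cgcacegcbacadcfebgbgcdccaaa')
  26 → (34, 'dccaaa')
  27 → (25, 'dcfebgbgcdccaaa')
  28 → (12, 'dcgcacegcbacadcfebgbgcdccaaa')
  29 → (28, 'ebgbgcdccaaa')
  30 → (18, 'egcbacadcfebgbgcdccaaa')
  31 → (27, 'febgbgcdccaaa')
  32 → (10, 'gadcgcacegcbacadcfebgbgcdccaaa')
  33 → (8, 'gagadcgcacegcbacadcfebgbgcdccaaa')
  34 → (30, 'gbgcdccaaa')
  35 → (14, 'gcacegcbacadcfebgbgcdccaaa')
  36 → (19, 'gcbacadcfebgbgcdccaaa')
  37 → (1, 'gccccbagagadcgcacegcbacadcfebgbgcdccaaa')
  38 → (32, 'gcdccaaa')
  39 → (0, 'ggccccbagagadcgcacegcbacadcfebgbgcdccaaa')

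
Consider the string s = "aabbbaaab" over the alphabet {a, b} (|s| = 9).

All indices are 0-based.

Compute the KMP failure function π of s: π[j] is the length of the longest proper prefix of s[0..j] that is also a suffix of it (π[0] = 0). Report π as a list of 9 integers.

[0, 1, 0, 0, 0, 1, 2, 2, 3]

π[0] = 0
j=1 s[j]='a': π[1]=1 (border 'a')
j=2 s[j]='b': k: 1→0; π[2]=0 (border '')
j=3 s[j]='b': π[3]=0 (border '')
j=4 s[j]='b': π[4]=0 (border '')
j=5 s[j]='a': π[5]=1 (border 'a')
j=6 s[j]='a': π[6]=2 (border 'aa')
j=7 s[j]='a': k: 2→1; π[7]=2 (border 'aa')
j=8 s[j]='b': π[8]=3 (border 'aab')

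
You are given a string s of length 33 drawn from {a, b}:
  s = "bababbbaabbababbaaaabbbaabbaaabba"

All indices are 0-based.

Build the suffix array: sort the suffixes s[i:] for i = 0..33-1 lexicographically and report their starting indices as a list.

rank→(start, suffix):
  0 → (32, 'a')
  1 → (16, 'aaaabbbaabbaaabba')
  2 → (27, 'aaabba')
  3 → (17, 'aaabbbaabbaaabba')
  4 → (28, 'aabba')
  5 → (23, 'aabbaaabba')
  6 → (7, 'aabbababbaaaabbbaabbaaabba')
  7 → (18, 'aabbbaabbaaabba')
  8 → (11, 'ababbaaaabbbaabbaaabba')
  9 → (1, 'ababbbaabbababbaaaabbbaabbaaabba')
  10 → (29, 'abba')
  11 → (13, 'abbaaaabbbaabbaaabba')
  12 → (24, 'abbaaabba')
  13 → (8, 'abbababbaaaabbbaabbaaabba')
  14 → (19, 'abbbaabbaaabba')
  15 → (3, 'abbbaabbababbaaaabbbaabbaaabba')
  16 → (31, 'ba')
  17 → (15, 'baaaabbbaabbaaabba')
  18 → (26, 'baaabba')
  19 → (22, 'baabbaaabba')
  20 → (6, 'baabbababbaaaabbbaabbaaabba')
  21 → (10, 'bababbaaaabbbaabbaaabba')
  22 → (0, 'bababbbaabbababbaaaabbbaabbaaabba')
  23 → (12, 'babbaaaabbbaabbaaabba')
  24 → (2, 'babbbaabbababbaaaabbbaabbaaabba')
  25 → (30, 'bba')
  26 → (14, 'bbaaaabbbaabbaaabba')
  27 → (25, 'bbaaabba')
  28 → (21, 'bbaabbaaabba')
  29 → (5, 'bbaabbababbaaaabbbaabbaaabba')
  30 → (9, 'bbababbaaaabbbaabbaaabba')
  31 → (20, 'bbbaabbaaabba')
  32 → (4, 'bbbaabbababbaaaabbbaabbaaabba')

[32, 16, 27, 17, 28, 23, 7, 18, 11, 1, 29, 13, 24, 8, 19, 3, 31, 15, 26, 22, 6, 10, 0, 12, 2, 30, 14, 25, 21, 5, 9, 20, 4]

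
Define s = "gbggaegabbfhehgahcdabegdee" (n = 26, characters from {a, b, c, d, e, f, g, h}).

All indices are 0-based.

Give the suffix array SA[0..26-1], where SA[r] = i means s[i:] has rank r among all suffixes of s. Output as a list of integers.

sorted suffixes:
  #0 SA[0]=7  'abbfhehgahcdabegdee'
  #1 SA[1]=19  'abegdee'
  #2 SA[2]=4  'aegabbfhehgahcdabegdee'
  #3 SA[3]=15  'ahcdabegdee'
  #4 SA[4]=8  'bbfhehgahcdabegdee'
  #5 SA[5]=20  'begdee'
  #6 SA[6]=9  'bfhehgahcdabegdee'
  #7 SA[7]=1  'bggaegabbfhehgahcdabegdee'
  #8 SA[8]=17  'cdabegdee'
  #9 SA[9]=18  'dabegdee'
  #10 SA[10]=23  'dee'
  #11 SA[11]=25  'e'
  #12 SA[12]=24  'ee'
  #13 SA[13]=5  'egabbfhehgahcdabegdee'
  #14 SA[14]=21  'egdee'
  #15 SA[15]=12  'ehgahcdabegdee'
  #16 SA[16]=10  'fhehgahcdabegdee'
  #17 SA[17]=6  'gabbfhehgahcdabegdee'
  #18 SA[18]=3  'gaegabbfhehgahcdabegdee'
  #19 SA[19]=14  'gahcdabegdee'
  #20 SA[20]=0  'gbggaegabbfhehgahcdabegdee'
  #21 SA[21]=22  'gdee'
  #22 SA[22]=2  'ggaegabbfhehgahcdabegdee'
  #23 SA[23]=16  'hcdabegdee'
  #24 SA[24]=11  'hehgahcdabegdee'
  #25 SA[25]=13  'hgahcdabegdee'

[7, 19, 4, 15, 8, 20, 9, 1, 17, 18, 23, 25, 24, 5, 21, 12, 10, 6, 3, 14, 0, 22, 2, 16, 11, 13]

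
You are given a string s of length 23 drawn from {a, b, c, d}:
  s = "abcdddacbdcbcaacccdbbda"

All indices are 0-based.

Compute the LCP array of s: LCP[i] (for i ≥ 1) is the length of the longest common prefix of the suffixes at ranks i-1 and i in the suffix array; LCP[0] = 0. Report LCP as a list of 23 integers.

rank | idx | suffix
   0 |  22 | a
   1 |  13 | aacccdbbda
   2 |   0 | abcdddacbdcbcaacccdbbda
   3 |   6 | acbdcbcaacccdbbda
   4 |  14 | acccdbbda
   5 |  19 | bbda
   6 |  11 | bcaacccdbbda
   7 |   1 | bcdddacbdcbcaacccdbbda
   8 |  20 | bda
   9 |   8 | bdcbcaacccdbbda
  10 |  12 | caacccdbbda
  11 |  10 | cbcaacccdbbda
  12 |   7 | cbdcbcaacccdbbda
  13 |  15 | cccdbbda
  14 |  16 | ccdbbda
  15 |  17 | cdbbda
  16 |   2 | cdddacbdcbcaacccdbbda
  17 |  21 | da
  18 |   5 | dacbdcbcaacccdbbda
  19 |  18 | dbbda
  20 |   9 | dcbcaacccdbbda
  21 |   4 | ddacbdcbcaacccdbbda
  22 |   3 | dddacbdcbcaacccdbbda

SA = [22, 13, 0, 6, 14, 19, 11, 1, 20, 8, 12, 10, 7, 15, 16, 17, 2, 21, 5, 18, 9, 4, 3]
i: (SA[i-1],SA[i]) lcp shared
  1: (22,13) 1 'a'
  2: (13,0) 1 'a'
  3: (0,6) 1 'a'
  4: (6,14) 2 'ac'
  5: (14,19) 0 ''
  6: (19,11) 1 'b'
  7: (11,1) 2 'bc'
  8: (1,20) 1 'b'
  9: (20,8) 2 'bd'
  10: (8,12) 0 ''
  11: (12,10) 1 'c'
  12: (10,7) 2 'cb'
  13: (7,15) 1 'c'
  14: (15,16) 2 'cc'
  15: (16,17) 1 'c'
  16: (17,2) 2 'cd'
  17: (2,21) 0 ''
  18: (21,5) 2 'da'
  19: (5,18) 1 'd'
  20: (18,9) 1 'd'
  21: (9,4) 1 'd'
  22: (4,3) 2 'dd'

[0, 1, 1, 1, 2, 0, 1, 2, 1, 2, 0, 1, 2, 1, 2, 1, 2, 0, 2, 1, 1, 1, 2]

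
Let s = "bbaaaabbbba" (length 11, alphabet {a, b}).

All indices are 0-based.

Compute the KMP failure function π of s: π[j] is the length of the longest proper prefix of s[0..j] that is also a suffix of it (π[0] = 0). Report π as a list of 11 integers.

[0, 1, 0, 0, 0, 0, 1, 2, 2, 2, 3]

π[0] = 0
j=1 s[j]='b': π[1]=1 (border 'b')
j=2 s[j]='a': k: 1→0; π[2]=0 (border '')
j=3 s[j]='a': π[3]=0 (border '')
j=4 s[j]='a': π[4]=0 (border '')
j=5 s[j]='a': π[5]=0 (border '')
j=6 s[j]='b': π[6]=1 (border 'b')
j=7 s[j]='b': π[7]=2 (border 'bb')
j=8 s[j]='b': k: 2→1; π[8]=2 (border 'bb')
j=9 s[j]='b': k: 2→1; π[9]=2 (border 'bb')
j=10 s[j]='a': π[10]=3 (border 'bba')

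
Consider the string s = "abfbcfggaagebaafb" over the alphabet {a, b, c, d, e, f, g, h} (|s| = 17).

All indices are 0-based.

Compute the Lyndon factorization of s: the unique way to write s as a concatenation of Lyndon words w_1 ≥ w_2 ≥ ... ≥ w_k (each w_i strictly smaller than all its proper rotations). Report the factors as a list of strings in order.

["abfbcfgg", "aageb", "aafb"]

emit factor 1: 'abfbcfgg' (i=0, period=8)
emit factor 2: 'aageb' (i=8, period=5)
emit factor 3: 'aafb' (i=13, period=4)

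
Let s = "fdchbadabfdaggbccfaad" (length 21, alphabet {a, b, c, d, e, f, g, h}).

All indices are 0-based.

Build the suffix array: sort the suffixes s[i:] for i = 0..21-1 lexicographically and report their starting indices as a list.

sorted suffixes:
  #0 SA[0]=18  'aad'
  #1 SA[1]=7  'abfdaggbccfaad'
  #2 SA[2]=19  'ad'
  #3 SA[3]=5  'adabfdaggbccfaad'
  #4 SA[4]=11  'aggbccfaad'
  #5 SA[5]=4  'badabfdaggbccfaad'
  #6 SA[6]=14  'bccfaad'
  #7 SA[7]=8  'bfdaggbccfaad'
  #8 SA[8]=15  'ccfaad'
  #9 SA[9]=16  'cfaad'
  #10 SA[10]=2  'chbadabfdaggbccfaad'
  #11 SA[11]=20  'd'
  #12 SA[12]=6  'dabfdaggbccfaad'
  #13 SA[13]=10  'daggbccfaad'
  #14 SA[14]=1  'dchbadabfdaggbccfaad'
  #15 SA[15]=17  'faad'
  #16 SA[16]=9  'fdaggbccfaad'
  #17 SA[17]=0  'fdchbadabfdaggbccfaad'
  #18 SA[18]=13  'gbccfaad'
  #19 SA[19]=12  'ggbccfaad'
  #20 SA[20]=3  'hbadabfdaggbccfaad'

[18, 7, 19, 5, 11, 4, 14, 8, 15, 16, 2, 20, 6, 10, 1, 17, 9, 0, 13, 12, 3]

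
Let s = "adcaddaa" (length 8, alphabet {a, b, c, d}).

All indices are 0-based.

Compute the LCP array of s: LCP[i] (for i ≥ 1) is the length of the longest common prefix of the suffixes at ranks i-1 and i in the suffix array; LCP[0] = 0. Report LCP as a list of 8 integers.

[0, 1, 1, 2, 0, 0, 1, 1]

rank→(start, suffix):
  0 → (7, 'a')
  1 → (6, 'aa')
  2 → (0, 'adcaddaa')
  3 → (3, 'addaa')
  4 → (2, 'caddaa')
  5 → (5, 'daa')
  6 → (1, 'dcaddaa')
  7 → (4, 'ddaa')

SA = [7, 6, 0, 3, 2, 5, 1, 4]
i: (SA[i-1],SA[i]) lcp shared
  1: (7,6) 1 'a'
  2: (6,0) 1 'a'
  3: (0,3) 2 'ad'
  4: (3,2) 0 ''
  5: (2,5) 0 ''
  6: (5,1) 1 'd'
  7: (1,4) 1 'd'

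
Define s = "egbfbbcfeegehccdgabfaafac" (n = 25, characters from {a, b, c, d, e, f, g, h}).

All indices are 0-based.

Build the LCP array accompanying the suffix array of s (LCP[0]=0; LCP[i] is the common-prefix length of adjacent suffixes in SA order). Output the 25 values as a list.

rank | idx | suffix
   0 |  20 | aafac
   1 |  17 | abfaafac
   2 |  23 | ac
   3 |  21 | afac
   4 |   4 | bbcfeegehccdgabfaafac
   5 |   5 | bcfeegehccdgabfaafac
   6 |  18 | bfaafac
   7 |   2 | bfbbcfeegehccdgabfaafac
   8 |  24 | c
   9 |  13 | ccdgabfaafac
  10 |  14 | cdgabfaafac
  11 |   6 | cfeegehccdgabfaafac
  12 |  15 | dgabfaafac
  13 |   8 | eegehccdgabfaafac
  14 |   0 | egbfbbcfeegehccdgabfaafac
  15 |   9 | egehccdgabfaafac
  16 |  11 | ehccdgabfaafac
  17 |  19 | faafac
  18 |  22 | fac
  19 |   3 | fbbcfeegehccdgabfaafac
  20 |   7 | feegehccdgabfaafac
  21 |  16 | gabfaafac
  22 |   1 | gbfbbcfeegehccdgabfaafac
  23 |  10 | gehccdgabfaafac
  24 |  12 | hccdgabfaafac

SA = [20, 17, 23, 21, 4, 5, 18, 2, 24, 13, 14, 6, 15, 8, 0, 9, 11, 19, 22, 3, 7, 16, 1, 10, 12]
i: (SA[i-1],SA[i]) lcp shared
  1: (20,17) 1 'a'
  2: (17,23) 1 'a'
  3: (23,21) 1 'a'
  4: (21,4) 0 ''
  5: (4,5) 1 'b'
  6: (5,18) 1 'b'
  7: (18,2) 2 'bf'
  8: (2,24) 0 ''
  9: (24,13) 1 'c'
  10: (13,14) 1 'c'
  11: (14,6) 1 'c'
  12: (6,15) 0 ''
  13: (15,8) 0 ''
  14: (8,0) 1 'e'
  15: (0,9) 2 'eg'
  16: (9,11) 1 'e'
  17: (11,19) 0 ''
  18: (19,22) 2 'fa'
  19: (22,3) 1 'f'
  20: (3,7) 1 'f'
  21: (7,16) 0 ''
  22: (16,1) 1 'g'
  23: (1,10) 1 'g'
  24: (10,12) 0 ''

[0, 1, 1, 1, 0, 1, 1, 2, 0, 1, 1, 1, 0, 0, 1, 2, 1, 0, 2, 1, 1, 0, 1, 1, 0]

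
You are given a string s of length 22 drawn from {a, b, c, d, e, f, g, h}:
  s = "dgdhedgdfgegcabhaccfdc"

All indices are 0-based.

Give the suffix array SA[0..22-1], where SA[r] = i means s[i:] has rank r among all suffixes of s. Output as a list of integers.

rank | idx | suffix
   0 |  13 | abhaccfdc
   1 |  16 | accfdc
   2 |  14 | bhaccfdc
   3 |  21 | c
   4 |  12 | cabhaccfdc
   5 |  17 | ccfdc
   6 |  18 | cfdc
   7 |  20 | dc
   8 |   7 | dfgegcabhaccfdc
   9 |   5 | dgdfgegcabhaccfdc
  10 |   0 | dgdhedgdfgegcabhaccfdc
  11 |   2 | dhedgdfgegcabhaccfdc
  12 |   4 | edgdfgegcabhaccfdc
  13 |  10 | egcabhaccfdc
  14 |  19 | fdc
  15 |   8 | fgegcabhaccfdc
  16 |  11 | gcabhaccfdc
  17 |   6 | gdfgegcabhaccfdc
  18 |   1 | gdhedgdfgegcabhaccfdc
  19 |   9 | gegcabhaccfdc
  20 |  15 | haccfdc
  21 |   3 | hedgdfgegcabhaccfdc

[13, 16, 14, 21, 12, 17, 18, 20, 7, 5, 0, 2, 4, 10, 19, 8, 11, 6, 1, 9, 15, 3]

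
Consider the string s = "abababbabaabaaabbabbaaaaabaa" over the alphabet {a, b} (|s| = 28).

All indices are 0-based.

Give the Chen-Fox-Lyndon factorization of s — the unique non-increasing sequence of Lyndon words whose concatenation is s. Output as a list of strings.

["abababb", "ab", "aab", "aaabbabb", "aaaaab", "a", "a"]

emit factor 1: 'abababb' (i=0, period=7)
emit factor 2: 'ab' (i=7, period=2)
emit factor 3: 'aab' (i=9, period=3)
emit factor 4: 'aaabbabb' (i=12, period=8)
emit factor 5: 'aaaaab' (i=20, period=6)
emit factor 6: 'a' (i=26, period=1)
emit factor 7: 'a' (i=27, period=1)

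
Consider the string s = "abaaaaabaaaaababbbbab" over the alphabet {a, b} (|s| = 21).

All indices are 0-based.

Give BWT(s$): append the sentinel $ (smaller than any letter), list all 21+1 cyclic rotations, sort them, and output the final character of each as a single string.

bbbaaaaaab$aabaaababba

rank  rotation                last
    0  $abaaaaabaaaaababbbbab  b
    1  aaaaabaaaaababbbbab$ab  b
    2  aaaaababbbbab$abaaaaab  b
    3  aaaabaaaaababbbbab$aba  a
    4  aaaababbbbab$abaaaaaba  a
    5  aaabaaaaababbbbab$abaa  a
    6  aaababbbbab$abaaaaabaa  a
    7  aabaaaaababbbbab$abaaa  a
    8  aababbbbab$abaaaaabaaa  a
    9  ab$abaaaaabaaaaababbbb  b
   10  abaaaaabaaaaababbbbab$  $
   11  abaaaaababbbbab$abaaaa  a
   12  ababbbbab$abaaaaabaaaa  a
   13  abbbbab$abaaaaabaaaaab  b
   14  b$abaaaaabaaaaababbbba  a
   15  baaaaabaaaaababbbbab$a  a
   16  baaaaababbbbab$abaaaaa  a
   17  bab$abaaaaabaaaaababbb  b
   18  babbbbab$abaaaaabaaaaa  a
   19  bbab$abaaaaabaaaaababb  b
   20  bbbab$abaaaaabaaaaabab  b
   21  bbbbab$abaaaaabaaaaaba  a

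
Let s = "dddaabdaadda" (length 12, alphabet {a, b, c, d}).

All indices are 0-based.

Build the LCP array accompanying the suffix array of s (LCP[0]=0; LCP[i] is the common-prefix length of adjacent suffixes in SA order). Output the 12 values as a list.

rank→(start, suffix):
  0 → (11, 'a')
  1 → (3, 'aabdaadda')
  2 → (7, 'aadda')
  3 → (4, 'abdaadda')
  4 → (8, 'adda')
  5 → (5, 'bdaadda')
  6 → (10, 'da')
  7 → (2, 'daabdaadda')
  8 → (6, 'daadda')
  9 → (9, 'dda')
  10 → (1, 'ddaabdaadda')
  11 → (0, 'dddaabdaadda')

SA = [11, 3, 7, 4, 8, 5, 10, 2, 6, 9, 1, 0]
i: (SA[i-1],SA[i]) lcp shared
  1: (11,3) 1 'a'
  2: (3,7) 2 'aa'
  3: (7,4) 1 'a'
  4: (4,8) 1 'a'
  5: (8,5) 0 ''
  6: (5,10) 0 ''
  7: (10,2) 2 'da'
  8: (2,6) 3 'daa'
  9: (6,9) 1 'd'
  10: (9,1) 3 'dda'
  11: (1,0) 2 'dd'

[0, 1, 2, 1, 1, 0, 0, 2, 3, 1, 3, 2]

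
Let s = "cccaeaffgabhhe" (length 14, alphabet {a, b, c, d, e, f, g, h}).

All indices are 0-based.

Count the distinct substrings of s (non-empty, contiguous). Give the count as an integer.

97

rank→(start, suffix):
  0 → (9, 'abhhe')
  1 → (3, 'aeaffgabhhe')
  2 → (5, 'affgabhhe')
  3 → (10, 'bhhe')
  4 → (2, 'caeaffgabhhe')
  5 → (1, 'ccaeaffgabhhe')
  6 → (0, 'cccaeaffgabhhe')
  7 → (13, 'e')
  8 → (4, 'eaffgabhhe')
  9 → (6, 'ffgabhhe')
  10 → (7, 'fgabhhe')
  11 → (8, 'gabhhe')
  12 → (12, 'he')
  13 → (11, 'hhe')

SA = [9, 3, 5, 10, 2, 1, 0, 13, 4, 6, 7, 8, 12, 11]
rank  pair      lcp
   1  s[9:],s[3:]  1  'a'
   2  s[3:],s[5:]  1  'a'
   3  s[5:],s[10:]  0  ''
   4  s[10:],s[2:]  0  ''
   5  s[2:],s[1:]  1  'c'
   6  s[1:],s[0:]  2  'cc'
   7  s[0:],s[13:]  0  ''
   8  s[13:],s[4:]  1  'e'
   9  s[4:],s[6:]  0  ''
  10  s[6:],s[7:]  1  'f'
  11  s[7:],s[8:]  0  ''
  12  s[8:],s[12:]  0  ''
  13  s[12:],s[11:]  1  'h'

n(n+1)/2 = 14·15/2 = 105
Σ LCP = 0 + 1 + 1 + 0 + 0 + 1 + 2 + 0 + 1 + 0 + 1 + 0 + 0 + 1 = 8
distinct = 105 − 8 = 97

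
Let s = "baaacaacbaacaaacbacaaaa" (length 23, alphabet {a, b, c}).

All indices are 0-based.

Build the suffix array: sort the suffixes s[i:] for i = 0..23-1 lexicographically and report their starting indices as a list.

rank→(start, suffix):
  0 → (22, 'a')
  1 → (21, 'aa')
  2 → (20, 'aaa')
  3 → (19, 'aaaa')
  4 → (1, 'aaacaacbaacaaacbacaaaa')
  5 → (12, 'aaacbacaaaa')
  6 → (9, 'aacaaacbacaaaa')
  7 → (2, 'aacaacbaacaaacbacaaaa')
  8 → (5, 'aacbaacaaacbacaaaa')
  9 → (13, 'aacbacaaaa')
  10 → (17, 'acaaaa')
  11 → (10, 'acaaacbacaaaa')
  12 → (3, 'acaacbaacaaacbacaaaa')
  13 → (6, 'acbaacaaacbacaaaa')
  14 → (14, 'acbacaaaa')
  15 → (0, 'baaacaacbaacaaacbacaaaa')
  16 → (8, 'baacaaacbacaaaa')
  17 → (16, 'bacaaaa')
  18 → (18, 'caaaa')
  19 → (11, 'caaacbacaaaa')
  20 → (4, 'caacbaacaaacbacaaaa')
  21 → (7, 'cbaacaaacbacaaaa')
  22 → (15, 'cbacaaaa')

[22, 21, 20, 19, 1, 12, 9, 2, 5, 13, 17, 10, 3, 6, 14, 0, 8, 16, 18, 11, 4, 7, 15]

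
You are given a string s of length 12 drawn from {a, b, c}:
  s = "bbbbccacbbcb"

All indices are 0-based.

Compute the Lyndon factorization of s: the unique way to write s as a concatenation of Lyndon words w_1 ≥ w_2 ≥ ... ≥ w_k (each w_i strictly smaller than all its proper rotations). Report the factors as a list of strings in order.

["bbbbcc", "acbbcb"]

emit factor 1: 'bbbbcc' (i=0, period=6)
emit factor 2: 'acbbcb' (i=6, period=6)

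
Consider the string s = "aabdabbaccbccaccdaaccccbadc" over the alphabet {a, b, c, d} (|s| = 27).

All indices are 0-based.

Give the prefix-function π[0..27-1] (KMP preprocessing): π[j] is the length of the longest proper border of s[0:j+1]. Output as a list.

[0, 1, 0, 0, 1, 0, 0, 1, 0, 0, 0, 0, 0, 1, 0, 0, 0, 1, 2, 0, 0, 0, 0, 0, 1, 0, 0]

π[0] = 0
j=1 s[j]='a': π[1]=1 (border 'a')
j=2 s[j]='b': k: 1→0; π[2]=0 (border '')
j=3 s[j]='d': π[3]=0 (border '')
j=4 s[j]='a': π[4]=1 (border 'a')
j=5 s[j]='b': k: 1→0; π[5]=0 (border '')
j=6 s[j]='b': π[6]=0 (border '')
j=7 s[j]='a': π[7]=1 (border 'a')
j=8 s[j]='c': k: 1→0; π[8]=0 (border '')
j=9 s[j]='c': π[9]=0 (border '')
j=10 s[j]='b': π[10]=0 (border '')
j=11 s[j]='c': π[11]=0 (border '')
j=12 s[j]='c': π[12]=0 (border '')
j=13 s[j]='a': π[13]=1 (border 'a')
j=14 s[j]='c': k: 1→0; π[14]=0 (border '')
j=15 s[j]='c': π[15]=0 (border '')
j=16 s[j]='d': π[16]=0 (border '')
j=17 s[j]='a': π[17]=1 (border 'a')
j=18 s[j]='a': π[18]=2 (border 'aa')
j=19 s[j]='c': k: 2→1→0; π[19]=0 (border '')
j=20 s[j]='c': π[20]=0 (border '')
j=21 s[j]='c': π[21]=0 (border '')
j=22 s[j]='c': π[22]=0 (border '')
j=23 s[j]='b': π[23]=0 (border '')
j=24 s[j]='a': π[24]=1 (border 'a')
j=25 s[j]='d': k: 1→0; π[25]=0 (border '')
j=26 s[j]='c': π[26]=0 (border '')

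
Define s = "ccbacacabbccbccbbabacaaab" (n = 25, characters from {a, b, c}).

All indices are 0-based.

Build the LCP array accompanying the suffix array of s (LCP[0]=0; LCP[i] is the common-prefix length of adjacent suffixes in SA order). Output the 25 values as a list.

[0, 2, 1, 2, 2, 1, 3, 3, 0, 1, 2, 4, 1, 2, 1, 4, 0, 2, 2, 1, 2, 2, 1, 3, 3]

rank→(start, suffix):
  0 → (21, 'aaab')
  1 → (22, 'aab')
  2 → (23, 'ab')
  3 → (17, 'abacaaab')
  4 → (7, 'abbccbccbbabacaaab')
  5 → (19, 'acaaab')
  6 → (5, 'acabbccbccbbabacaaab')
  7 → (3, 'acacabbccbccbbabacaaab')
  8 → (24, 'b')
  9 → (16, 'babacaaab')
  10 → (18, 'bacaaab')
  11 → (2, 'bacacabbccbccbbabacaaab')
  12 → (15, 'bbabacaaab')
  13 → (8, 'bbccbccbbabacaaab')
  14 → (12, 'bccbbabacaaab')
  15 → (9, 'bccbccbbabacaaab')
  16 → (20, 'caaab')
  17 → (6, 'cabbccbccbbabacaaab')
  18 → (4, 'cacabbccbccbbabacaaab')
  19 → (1, 'cbacacabbccbccbbabacaaab')
  20 → (14, 'cbbabacaaab')
  21 → (11, 'cbccbbabacaaab')
  22 → (0, 'ccbacacabbccbccbbabacaaab')
  23 → (13, 'ccbbabacaaab')
  24 → (10, 'ccbccbbabacaaab')

SA = [21, 22, 23, 17, 7, 19, 5, 3, 24, 16, 18, 2, 15, 8, 12, 9, 20, 6, 4, 1, 14, 11, 0, 13, 10]
i: (SA[i-1],SA[i]) lcp shared
  1: (21,22) 2 'aa'
  2: (22,23) 1 'a'
  3: (23,17) 2 'ab'
  4: (17,7) 2 'ab'
  5: (7,19) 1 'a'
  6: (19,5) 3 'aca'
  7: (5,3) 3 'aca'
  8: (3,24) 0 ''
  9: (24,16) 1 'b'
  10: (16,18) 2 'ba'
  11: (18,2) 4 'baca'
  12: (2,15) 1 'b'
  13: (15,8) 2 'bb'
  14: (8,12) 1 'b'
  15: (12,9) 4 'bccb'
  16: (9,20) 0 ''
  17: (20,6) 2 'ca'
  18: (6,4) 2 'ca'
  19: (4,1) 1 'c'
  20: (1,14) 2 'cb'
  21: (14,11) 2 'cb'
  22: (11,0) 1 'c'
  23: (0,13) 3 'ccb'
  24: (13,10) 3 'ccb'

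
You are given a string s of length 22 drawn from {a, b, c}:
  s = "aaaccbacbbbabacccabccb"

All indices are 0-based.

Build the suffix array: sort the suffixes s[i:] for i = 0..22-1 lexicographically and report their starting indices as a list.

[0, 1, 11, 17, 6, 2, 13, 21, 10, 5, 12, 9, 8, 18, 16, 20, 4, 7, 15, 19, 3, 14]

sorted suffixes:
  #0 SA[0]=0  'aaaccbacbbbabacccabccb'
  #1 SA[1]=1  'aaccbacbbbabacccabccb'
  #2 SA[2]=11  'abacccabccb'
  #3 SA[3]=17  'abccb'
  #4 SA[4]=6  'acbbbabacccabccb'
  #5 SA[5]=2  'accbacbbbabacccabccb'
  #6 SA[6]=13  'acccabccb'
  #7 SA[7]=21  'b'
  #8 SA[8]=10  'babacccabccb'
  #9 SA[9]=5  'bacbbbabacccabccb'
  #10 SA[10]=12  'bacccabccb'
  #11 SA[11]=9  'bbabacccabccb'
  #12 SA[12]=8  'bbbabacccabccb'
  #13 SA[13]=18  'bccb'
  #14 SA[14]=16  'cabccb'
  #15 SA[15]=20  'cb'
  #16 SA[16]=4  'cbacbbbabacccabccb'
  #17 SA[17]=7  'cbbbabacccabccb'
  #18 SA[18]=15  'ccabccb'
  #19 SA[19]=19  'ccb'
  #20 SA[20]=3  'ccbacbbbabacccabccb'
  #21 SA[21]=14  'cccabccb'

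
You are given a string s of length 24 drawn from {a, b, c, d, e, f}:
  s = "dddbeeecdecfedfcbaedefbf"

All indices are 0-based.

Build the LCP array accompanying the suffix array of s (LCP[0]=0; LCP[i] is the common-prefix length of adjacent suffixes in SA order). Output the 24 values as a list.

[0, 0, 1, 1, 0, 1, 1, 0, 1, 2, 1, 2, 1, 0, 2, 1, 2, 1, 2, 1, 0, 1, 1, 1]

rank→(start, suffix):
  0 → (17, 'aedefbf')
  1 → (16, 'baedefbf')
  2 → (3, 'beeecdecfedfcbaedefbf')
  3 → (22, 'bf')
  4 → (15, 'cbaedefbf')
  5 → (7, 'cdecfedfcbaedefbf')
  6 → (10, 'cfedfcbaedefbf')
  7 → (2, 'dbeeecdecfedfcbaedefbf')
  8 → (1, 'ddbeeecdecfedfcbaedefbf')
  9 → (0, 'dddbeeecdecfedfcbaedefbf')
  10 → (8, 'decfedfcbaedefbf')
  11 → (19, 'defbf')
  12 → (13, 'dfcbaedefbf')
  13 → (6, 'ecdecfedfcbaedefbf')
  14 → (9, 'ecfedfcbaedefbf')
  15 → (18, 'edefbf')
  16 → (12, 'edfcbaedefbf')
  17 → (5, 'eecdecfedfcbaedefbf')
  18 → (4, 'eeecdecfedfcbaedefbf')
  19 → (20, 'efbf')
  20 → (23, 'f')
  21 → (21, 'fbf')
  22 → (14, 'fcbaedefbf')
  23 → (11, 'fedfcbaedefbf')

SA = [17, 16, 3, 22, 15, 7, 10, 2, 1, 0, 8, 19, 13, 6, 9, 18, 12, 5, 4, 20, 23, 21, 14, 11]
[i] adj suffixes → lcp
  [1] 17/16 → 0 ('')
  [2] 16/3 → 1 ('b')
  [3] 3/22 → 1 ('b')
  [4] 22/15 → 0 ('')
  [5] 15/7 → 1 ('c')
  [6] 7/10 → 1 ('c')
  [7] 10/2 → 0 ('')
  [8] 2/1 → 1 ('d')
  [9] 1/0 → 2 ('dd')
  [10] 0/8 → 1 ('d')
  [11] 8/19 → 2 ('de')
  [12] 19/13 → 1 ('d')
  [13] 13/6 → 0 ('')
  [14] 6/9 → 2 ('ec')
  [15] 9/18 → 1 ('e')
  [16] 18/12 → 2 ('ed')
  [17] 12/5 → 1 ('e')
  [18] 5/4 → 2 ('ee')
  [19] 4/20 → 1 ('e')
  [20] 20/23 → 0 ('')
  [21] 23/21 → 1 ('f')
  [22] 21/14 → 1 ('f')
  [23] 14/11 → 1 ('f')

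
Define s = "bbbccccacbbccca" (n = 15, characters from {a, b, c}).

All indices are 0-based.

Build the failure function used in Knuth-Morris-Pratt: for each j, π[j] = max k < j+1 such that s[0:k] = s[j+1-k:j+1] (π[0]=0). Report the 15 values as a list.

π[0] = 0
j=1 s[j]='b': π[1]=1 (border 'b')
j=2 s[j]='b': π[2]=2 (border 'bb')
j=3 s[j]='c': k: 2→1→0; π[3]=0 (border '')
j=4 s[j]='c': π[4]=0 (border '')
j=5 s[j]='c': π[5]=0 (border '')
j=6 s[j]='c': π[6]=0 (border '')
j=7 s[j]='a': π[7]=0 (border '')
j=8 s[j]='c': π[8]=0 (border '')
j=9 s[j]='b': π[9]=1 (border 'b')
j=10 s[j]='b': π[10]=2 (border 'bb')
j=11 s[j]='c': k: 2→1→0; π[11]=0 (border '')
j=12 s[j]='c': π[12]=0 (border '')
j=13 s[j]='c': π[13]=0 (border '')
j=14 s[j]='a': π[14]=0 (border '')

[0, 1, 2, 0, 0, 0, 0, 0, 0, 1, 2, 0, 0, 0, 0]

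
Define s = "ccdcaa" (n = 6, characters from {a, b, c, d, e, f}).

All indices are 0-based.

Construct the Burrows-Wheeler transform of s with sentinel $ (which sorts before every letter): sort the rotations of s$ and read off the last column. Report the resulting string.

rank  rotation last
    0  $ccdcaa  a
    1  a$ccdca  a
    2  aa$ccdc  c
    3  caa$ccd  d
    4  ccdcaa$  $
    5  cdcaa$c  c
    6  dcaa$cc  c

aacd$cc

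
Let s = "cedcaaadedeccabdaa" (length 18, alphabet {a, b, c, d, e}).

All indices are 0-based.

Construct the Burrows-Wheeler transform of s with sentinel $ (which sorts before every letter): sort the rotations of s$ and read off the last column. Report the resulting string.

rank  rotation             last
    0  $cedcaaadedeccabdaa  a
    1  a$cedcaaadedeccabda  a
    2  aa$cedcaaadedeccabd  d
    3  aaadedeccabdaa$cedc  c
    4  aadedeccabdaa$cedca  a
    5  abdaa$cedcaaadedecc  c
    6  adedeccabdaa$cedcaa  a
    7  bdaa$cedcaaadedecca  a
    8  caaadedeccabdaa$ced  d
    9  cabdaa$cedcaaadedec  c
   10  ccabdaa$cedcaaadede  e
   11  cedcaaadedeccabdaa$  $
   12  daa$cedcaaadedeccab  b
   13  dcaaadedeccabdaa$ce  e
   14  deccabdaa$cedcaaade  e
   15  dedeccabdaa$cedcaaa  a
   16  eccabdaa$cedcaaaded  d
   17  edcaaadedeccabdaa$c  c
   18  edeccabdaa$cedcaaad  d

aadcacaadce$beeadcd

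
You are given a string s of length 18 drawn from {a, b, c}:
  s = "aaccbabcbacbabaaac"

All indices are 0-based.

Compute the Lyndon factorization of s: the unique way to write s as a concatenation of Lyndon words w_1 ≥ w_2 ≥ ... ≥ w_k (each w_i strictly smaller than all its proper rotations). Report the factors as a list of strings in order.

emit factor 1: 'aaccbabcbacbab' (i=0, period=14)
emit factor 2: 'aaac' (i=14, period=4)

["aaccbabcbacbab", "aaac"]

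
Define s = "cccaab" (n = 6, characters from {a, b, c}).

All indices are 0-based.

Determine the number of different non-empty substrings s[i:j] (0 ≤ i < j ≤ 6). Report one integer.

rank | idx | suffix
   0 |   3 | aab
   1 |   4 | ab
   2 |   5 | b
   3 |   2 | caab
   4 |   1 | ccaab
   5 |   0 | cccaab

SA = [3, 4, 5, 2, 1, 0]
i: (SA[i-1],SA[i]) lcp shared
  1: (3,4) 1 'a'
  2: (4,5) 0 ''
  3: (5,2) 0 ''
  4: (2,1) 1 'c'
  5: (1,0) 2 'cc'

n(n+1)/2 = 6·7/2 = 21
Σ LCP = 0 + 1 + 0 + 0 + 1 + 2 = 4
distinct = 21 − 4 = 17

17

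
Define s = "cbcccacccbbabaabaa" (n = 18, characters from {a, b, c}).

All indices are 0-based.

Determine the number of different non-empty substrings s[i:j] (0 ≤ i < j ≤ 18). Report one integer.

rank | idx | suffix
   0 |  17 | a
   1 |  16 | aa
   2 |  13 | aabaa
   3 |  14 | abaa
   4 |  11 | abaabaa
   5 |   5 | acccbbabaabaa
   6 |  15 | baa
   7 |  12 | baabaa
   8 |  10 | babaabaa
   9 |   9 | bbabaabaa
  10 |   1 | bcccacccbbabaabaa
  11 |   4 | cacccbbabaabaa
  12 |   8 | cbbabaabaa
  13 |   0 | cbcccacccbbabaabaa
  14 |   3 | ccacccbbabaabaa
  15 |   7 | ccbbabaabaa
  16 |   2 | cccacccbbabaabaa
  17 |   6 | cccbbabaabaa

SA = [17, 16, 13, 14, 11, 5, 15, 12, 10, 9, 1, 4, 8, 0, 3, 7, 2, 6]
i: (SA[i-1],SA[i]) lcp shared
  1: (17,16) 1 'a'
  2: (16,13) 2 'aa'
  3: (13,14) 1 'a'
  4: (14,11) 4 'abaa'
  5: (11,5) 1 'a'
  6: (5,15) 0 ''
  7: (15,12) 3 'baa'
  8: (12,10) 2 'ba'
  9: (10,9) 1 'b'
  10: (9,1) 1 'b'
  11: (1,4) 0 ''
  12: (4,8) 1 'c'
  13: (8,0) 2 'cb'
  14: (0,3) 1 'c'
  15: (3,7) 2 'cc'
  16: (7,2) 2 'cc'
  17: (2,6) 3 'ccc'

n(n+1)/2 = 18·19/2 = 171
Σ LCP = 0 + 1 + 2 + 1 + 4 + 1 + 0 + 3 + 2 + 1 + 1 + 0 + 1 + 2 + 1 + 2 + 2 + 3 = 27
distinct = 171 − 27 = 144

144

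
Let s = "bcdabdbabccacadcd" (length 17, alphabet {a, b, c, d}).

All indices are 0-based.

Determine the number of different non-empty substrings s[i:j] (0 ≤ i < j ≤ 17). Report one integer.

sorted suffixes:
  #0 SA[0]=7  'abccacadcd'
  #1 SA[1]=3  'abdbabccacadcd'
  #2 SA[2]=11  'acadcd'
  #3 SA[3]=13  'adcd'
  #4 SA[4]=6  'babccacadcd'
  #5 SA[5]=8  'bccacadcd'
  #6 SA[6]=0  'bcdabdbabccacadcd'
  #7 SA[7]=4  'bdbabccacadcd'
  #8 SA[8]=10  'cacadcd'
  #9 SA[9]=12  'cadcd'
  #10 SA[10]=9  'ccacadcd'
  #11 SA[11]=15  'cd'
  #12 SA[12]=1  'cdabdbabccacadcd'
  #13 SA[13]=16  'd'
  #14 SA[14]=2  'dabdbabccacadcd'
  #15 SA[15]=5  'dbabccacadcd'
  #16 SA[16]=14  'dcd'

SA = [7, 3, 11, 13, 6, 8, 0, 4, 10, 12, 9, 15, 1, 16, 2, 5, 14]
i: (SA[i-1],SA[i]) lcp shared
  1: (7,3) 2 'ab'
  2: (3,11) 1 'a'
  3: (11,13) 1 'a'
  4: (13,6) 0 ''
  5: (6,8) 1 'b'
  6: (8,0) 2 'bc'
  7: (0,4) 1 'b'
  8: (4,10) 0 ''
  9: (10,12) 2 'ca'
  10: (12,9) 1 'c'
  11: (9,15) 1 'c'
  12: (15,1) 2 'cd'
  13: (1,16) 0 ''
  14: (16,2) 1 'd'
  15: (2,5) 1 'd'
  16: (5,14) 1 'd'

n(n+1)/2 = 17·18/2 = 153
Σ LCP = 0 + 2 + 1 + 1 + 0 + 1 + 2 + 1 + 0 + 2 + 1 + 1 + 2 + 0 + 1 + 1 + 1 = 17
distinct = 153 − 17 = 136

136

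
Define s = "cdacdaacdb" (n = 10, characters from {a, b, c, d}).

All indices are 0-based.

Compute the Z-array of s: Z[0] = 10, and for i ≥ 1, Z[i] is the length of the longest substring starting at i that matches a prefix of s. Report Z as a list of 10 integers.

Z[0]=10
i=1: fresh scan; Z[1]=0
i=2: fresh scan; Z[2]=0
i=3: fresh scan; Z[3]=3 grow→box=[3,6)
i=4: min(r-i=2, Z[1]=0)=0; Z[4]=0
i=5: min(r-i=1, Z[2]=0)=0; Z[5]=0
i=6: fresh scan; Z[6]=0
i=7: fresh scan; Z[7]=2 grow→box=[7,9)
i=8: min(r-i=1, Z[1]=0)=0; Z[8]=0
i=9: fresh scan; Z[9]=0

[10, 0, 0, 3, 0, 0, 0, 2, 0, 0]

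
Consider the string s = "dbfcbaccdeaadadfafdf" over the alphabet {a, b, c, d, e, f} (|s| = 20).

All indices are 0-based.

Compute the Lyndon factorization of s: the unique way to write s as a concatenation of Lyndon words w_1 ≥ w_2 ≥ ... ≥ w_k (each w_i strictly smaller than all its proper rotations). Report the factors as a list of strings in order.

emit factor 1: 'd' (i=0, period=1)
emit factor 2: 'bfc' (i=1, period=3)
emit factor 3: 'b' (i=4, period=1)
emit factor 4: 'accde' (i=5, period=5)
emit factor 5: 'aadadfafdf' (i=10, period=10)

["d", "bfc", "b", "accde", "aadadfafdf"]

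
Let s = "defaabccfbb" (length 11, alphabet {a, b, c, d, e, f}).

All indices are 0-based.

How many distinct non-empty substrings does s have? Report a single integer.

sorted suffixes:
  #0 SA[0]=3  'aabccfbb'
  #1 SA[1]=4  'abccfbb'
  #2 SA[2]=10  'b'
  #3 SA[3]=9  'bb'
  #4 SA[4]=5  'bccfbb'
  #5 SA[5]=6  'ccfbb'
  #6 SA[6]=7  'cfbb'
  #7 SA[7]=0  'defaabccfbb'
  #8 SA[8]=1  'efaabccfbb'
  #9 SA[9]=2  'faabccfbb'
  #10 SA[10]=8  'fbb'

SA = [3, 4, 10, 9, 5, 6, 7, 0, 1, 2, 8]
[i] adj suffixes → lcp
  [1] 3/4 → 1 ('a')
  [2] 4/10 → 0 ('')
  [3] 10/9 → 1 ('b')
  [4] 9/5 → 1 ('b')
  [5] 5/6 → 0 ('')
  [6] 6/7 → 1 ('c')
  [7] 7/0 → 0 ('')
  [8] 0/1 → 0 ('')
  [9] 1/2 → 0 ('')
  [10] 2/8 → 1 ('f')

n(n+1)/2 = 11·12/2 = 66
Σ LCP = 0 + 1 + 0 + 1 + 1 + 0 + 1 + 0 + 0 + 0 + 1 = 5
distinct = 66 − 5 = 61

61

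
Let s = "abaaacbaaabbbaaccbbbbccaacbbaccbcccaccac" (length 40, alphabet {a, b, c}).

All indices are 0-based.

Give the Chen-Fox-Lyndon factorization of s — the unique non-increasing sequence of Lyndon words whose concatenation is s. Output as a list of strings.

["ab", "aaacb", "aaabbbaaccbbbbccaacbbaccbcccaccac"]

emit factor 1: 'ab' (i=0, period=2)
emit factor 2: 'aaacb' (i=2, period=5)
emit factor 3: 'aaabbbaaccbbbbccaacbbaccbcccaccac' (i=7, period=33)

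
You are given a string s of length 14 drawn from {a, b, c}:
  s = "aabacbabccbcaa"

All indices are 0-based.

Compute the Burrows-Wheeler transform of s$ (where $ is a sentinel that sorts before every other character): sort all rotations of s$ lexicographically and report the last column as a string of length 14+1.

aac$abbcacabacb

rank  rotation         last
    0  $aabacbabccbcaa  a
    1  a$aabacbabccbca  a
    2  aa$aabacbabccbc  c
    3  aabacbabccbcaa$  $
    4  abacbabccbcaa$a  a
    5  abccbcaa$aabacb  b
    6  acbabccbcaa$aab  b
    7  babccbcaa$aabac  c
    8  bacbabccbcaa$aa  a
    9  bcaa$aabacbabcc  c
   10  bccbcaa$aabacba  a
   11  caa$aabacbabccb  b
   12  cbabccbcaa$aaba  a
   13  cbcaa$aabacbabc  c
   14  ccbcaa$aabacbab  b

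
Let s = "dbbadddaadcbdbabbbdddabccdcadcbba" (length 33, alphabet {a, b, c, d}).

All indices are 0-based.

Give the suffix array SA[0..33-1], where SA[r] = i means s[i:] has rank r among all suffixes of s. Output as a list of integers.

rank | idx | suffix
   0 |  32 | a
   1 |   7 | aadcbdbabbbdddabccdcadcbba
   2 |  14 | abbbdddabccdcadcbba
   3 |  21 | abccdcadcbba
   4 |  27 | adcbba
   5 |   8 | adcbdbabbbdddabccdcadcbba
   6 |   3 | adddaadcbdbabbbdddabccdcadcbba
   7 |  31 | ba
   8 |  13 | babbbdddabccdcadcbba
   9 |   2 | badddaadcbdbabbbdddabccdcadcbba
  10 |  30 | bba
  11 |   1 | bbadddaadcbdbabbbdddabccdcadcbba
  12 |  15 | bbbdddabccdcadcbba
  13 |  16 | bbdddabccdcadcbba
  14 |  22 | bccdcadcbba
  15 |  11 | bdbabbbdddabccdcadcbba
  16 |  17 | bdddabccdcadcbba
  17 |  26 | cadcbba
  18 |  29 | cbba
  19 |  10 | cbdbabbbdddabccdcadcbba
  20 |  23 | ccdcadcbba
  21 |  24 | cdcadcbba
  22 |   6 | daadcbdbabbbdddabccdcadcbba
  23 |  20 | dabccdcadcbba
  24 |  12 | dbabbbdddabccdcadcbba
  25 |   0 | dbbadddaadcbdbabbbdddabccdcadcbba
  26 |  25 | dcadcbba
  27 |  28 | dcbba
  28 |   9 | dcbdbabbbdddabccdcadcbba
  29 |   5 | ddaadcbdbabbbdddabccdcadcbba
  30 |  19 | ddabccdcadcbba
  31 |   4 | dddaadcbdbabbbdddabccdcadcbba
  32 |  18 | dddabccdcadcbba

[32, 7, 14, 21, 27, 8, 3, 31, 13, 2, 30, 1, 15, 16, 22, 11, 17, 26, 29, 10, 23, 24, 6, 20, 12, 0, 25, 28, 9, 5, 19, 4, 18]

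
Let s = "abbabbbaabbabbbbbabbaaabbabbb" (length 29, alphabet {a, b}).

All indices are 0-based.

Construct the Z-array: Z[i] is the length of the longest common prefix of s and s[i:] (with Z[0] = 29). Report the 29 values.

Z[0]=29
i=1: i≥r, start 0; Z[1]=0
i=2: i≥r, start 0; Z[2]=0
i=3: i≥r, start 0; Z[3]=3 scan→box=[3,6)
i=4: min(r-i=2, Z[1]=0)=0; Z[4]=0
i=5: min(r-i=1, Z[2]=0)=0; Z[5]=0
i=6: i≥r, start 0; Z[6]=0
i=7: i≥r, start 0; Z[7]=1 scan→box=[7,8)
i=8: i≥r, start 0; Z[8]=7 scan→box=[8,15)
i=9: min(r-i=6, Z[1]=0)=0; Z[9]=0
i=10: min(r-i=5, Z[2]=0)=0; Z[10]=0
i=11: min(r-i=4, Z[3]=3)=3; Z[11]=3
i=12: min(r-i=3, Z[4]=0)=0; Z[12]=0
i=13: min(r-i=2, Z[5]=0)=0; Z[13]=0
i=14: min(r-i=1, Z[6]=0)=0; Z[14]=0
i=15: i≥r, start 0; Z[15]=0
i=16: i≥r, start 0; Z[16]=0
i=17: i≥r, start 0; Z[17]=4 scan→box=[17,21)
i=18: min(r-i=3, Z[1]=0)=0; Z[18]=0
i=19: min(r-i=2, Z[2]=0)=0; Z[19]=0
i=20: min(r-i=1, Z[3]=3)=1; Z[20]=1
i=21: i≥r, start 0; Z[21]=1 scan→box=[21,22)
i=22: i≥r, start 0; Z[22]=7 scan→box=[22,29)
i=23: min(r-i=6, Z[1]=0)=0; Z[23]=0
i=24: min(r-i=5, Z[2]=0)=0; Z[24]=0
i=25: min(r-i=4, Z[3]=3)=3; Z[25]=3
i=26: min(r-i=3, Z[4]=0)=0; Z[26]=0
i=27: min(r-i=2, Z[5]=0)=0; Z[27]=0
i=28: min(r-i=1, Z[6]=0)=0; Z[28]=0

[29, 0, 0, 3, 0, 0, 0, 1, 7, 0, 0, 3, 0, 0, 0, 0, 0, 4, 0, 0, 1, 1, 7, 0, 0, 3, 0, 0, 0]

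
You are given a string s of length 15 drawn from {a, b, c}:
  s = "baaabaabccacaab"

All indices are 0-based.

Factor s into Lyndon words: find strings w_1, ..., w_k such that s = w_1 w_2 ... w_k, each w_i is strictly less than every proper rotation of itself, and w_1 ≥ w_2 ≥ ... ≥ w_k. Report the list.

emit factor 1: 'b' (i=0, period=1)
emit factor 2: 'aaabaabccacaab' (i=1, period=14)

["b", "aaabaabccacaab"]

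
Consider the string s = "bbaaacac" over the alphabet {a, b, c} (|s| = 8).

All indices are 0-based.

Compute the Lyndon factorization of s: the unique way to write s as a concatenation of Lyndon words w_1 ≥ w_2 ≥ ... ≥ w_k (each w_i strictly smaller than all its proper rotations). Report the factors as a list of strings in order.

["b", "b", "aaacac"]

emit factor 1: 'b' (i=0, period=1)
emit factor 2: 'b' (i=1, period=1)
emit factor 3: 'aaacac' (i=2, period=6)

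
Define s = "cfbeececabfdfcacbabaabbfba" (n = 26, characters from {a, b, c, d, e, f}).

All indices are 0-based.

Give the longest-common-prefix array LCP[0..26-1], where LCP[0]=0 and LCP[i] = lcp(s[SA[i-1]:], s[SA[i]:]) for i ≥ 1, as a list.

sorted suffixes:
  #0 SA[0]=25  'a'
  #1 SA[1]=19  'aabbfba'
  #2 SA[2]=17  'abaabbfba'
  #3 SA[3]=20  'abbfba'
  #4 SA[4]=8  'abfdfcacbabaabbfba'
  #5 SA[5]=14  'acbabaabbfba'
  #6 SA[6]=24  'ba'
  #7 SA[7]=18  'baabbfba'
  #8 SA[8]=16  'babaabbfba'
  #9 SA[9]=21  'bbfba'
  #10 SA[10]=2  'beececabfdfcacbabaabbfba'
  #11 SA[11]=22  'bfba'
  #12 SA[12]=9  'bfdfcacbabaabbfba'
  #13 SA[13]=7  'cabfdfcacbabaabbfba'
  #14 SA[14]=13  'cacbabaabbfba'
  #15 SA[15]=15  'cbabaabbfba'
  #16 SA[16]=5  'cecabfdfcacbabaabbfba'
  #17 SA[17]=0  'cfbeececabfdfcacbabaabbfba'
  #18 SA[18]=11  'dfcacbabaabbfba'
  #19 SA[19]=6  'ecabfdfcacbabaabbfba'
  #20 SA[20]=4  'ececabfdfcacbabaabbfba'
  #21 SA[21]=3  'eececabfdfcacbabaabbfba'
  #22 SA[22]=23  'fba'
  #23 SA[23]=1  'fbeececabfdfcacbabaabbfba'
  #24 SA[24]=12  'fcacbabaabbfba'
  #25 SA[25]=10  'fdfcacbabaabbfba'

SA = [25, 19, 17, 20, 8, 14, 24, 18, 16, 21, 2, 22, 9, 7, 13, 15, 5, 0, 11, 6, 4, 3, 23, 1, 12, 10]
i: (SA[i-1],SA[i]) lcp shared
  1: (25,19) 1 'a'
  2: (19,17) 1 'a'
  3: (17,20) 2 'ab'
  4: (20,8) 2 'ab'
  5: (8,14) 1 'a'
  6: (14,24) 0 ''
  7: (24,18) 2 'ba'
  8: (18,16) 2 'ba'
  9: (16,21) 1 'b'
  10: (21,2) 1 'b'
  11: (2,22) 1 'b'
  12: (22,9) 2 'bf'
  13: (9,7) 0 ''
  14: (7,13) 2 'ca'
  15: (13,15) 1 'c'
  16: (15,5) 1 'c'
  17: (5,0) 1 'c'
  18: (0,11) 0 ''
  19: (11,6) 0 ''
  20: (6,4) 2 'ec'
  21: (4,3) 1 'e'
  22: (3,23) 0 ''
  23: (23,1) 2 'fb'
  24: (1,12) 1 'f'
  25: (12,10) 1 'f'

[0, 1, 1, 2, 2, 1, 0, 2, 2, 1, 1, 1, 2, 0, 2, 1, 1, 1, 0, 0, 2, 1, 0, 2, 1, 1]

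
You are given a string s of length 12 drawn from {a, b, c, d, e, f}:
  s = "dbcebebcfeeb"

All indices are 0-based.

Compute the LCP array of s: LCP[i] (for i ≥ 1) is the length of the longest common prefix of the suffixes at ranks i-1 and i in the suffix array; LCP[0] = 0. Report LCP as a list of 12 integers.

[0, 1, 2, 1, 0, 1, 0, 0, 2, 2, 1, 0]

rank | idx | suffix
   0 |  11 | b
   1 |   1 | bcebebcfeeb
   2 |   6 | bcfeeb
   3 |   4 | bebcfeeb
   4 |   2 | cebebcfeeb
   5 |   7 | cfeeb
   6 |   0 | dbcebebcfeeb
   7 |  10 | eb
   8 |   5 | ebcfeeb
   9 |   3 | ebebcfeeb
  10 |   9 | eeb
  11 |   8 | feeb

SA = [11, 1, 6, 4, 2, 7, 0, 10, 5, 3, 9, 8]
rank  pair      lcp
   1  s[11:],s[1:]  1  'b'
   2  s[1:],s[6:]  2  'bc'
   3  s[6:],s[4:]  1  'b'
   4  s[4:],s[2:]  0  ''
   5  s[2:],s[7:]  1  'c'
   6  s[7:],s[0:]  0  ''
   7  s[0:],s[10:]  0  ''
   8  s[10:],s[5:]  2  'eb'
   9  s[5:],s[3:]  2  'eb'
  10  s[3:],s[9:]  1  'e'
  11  s[9:],s[8:]  0  ''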